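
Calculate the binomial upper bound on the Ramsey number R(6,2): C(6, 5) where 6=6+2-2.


R(6,2) <= C(6+2-2, 6-1) = C(6, 5)
C(6, 5) = 6! / (5! * 1!)
= 6

6


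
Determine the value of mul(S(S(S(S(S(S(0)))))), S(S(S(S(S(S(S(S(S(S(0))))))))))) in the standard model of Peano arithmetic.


mul(S^6(0), S^10(0)):
S^6(0) = 6
S^10(0) = 10
6 * 10 = 60

60


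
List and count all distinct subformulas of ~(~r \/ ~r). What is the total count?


Formula: ~(~r \/ ~r)
Subformulas found:
  1. r
  2. ~r
  3. (~r \/ ~r)
  4. ~(~r \/ ~r)
Total distinct subformulas = 4

4


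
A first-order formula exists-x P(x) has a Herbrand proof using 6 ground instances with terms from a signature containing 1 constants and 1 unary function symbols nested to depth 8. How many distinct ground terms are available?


Herbrand terms by depth:
Depth 0: 1 constants
Depth 1: 1 new terms (running total: 2)
Depth 2: 1 new terms (running total: 3)
Depth 3: 1 new terms (running total: 4)
Depth 4: 1 new terms (running total: 5)
Depth 5: 1 new terms (running total: 6)
Depth 6: 1 new terms (running total: 7)
Depth 7: 1 new terms (running total: 8)
Depth 8: 1 new terms (running total: 9)
Total distinct ground terms = 9

9


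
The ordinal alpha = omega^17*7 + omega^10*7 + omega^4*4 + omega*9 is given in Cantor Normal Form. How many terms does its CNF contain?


CNF: omega^17*7 + omega^10*7 + omega^4*4 + omega*9
Count the summands separated by '+':
  term 1: omega^17*7
  term 2: omega^10*7
  term 3: omega^4*4
  term 4: omega*9
Total terms = 4

4


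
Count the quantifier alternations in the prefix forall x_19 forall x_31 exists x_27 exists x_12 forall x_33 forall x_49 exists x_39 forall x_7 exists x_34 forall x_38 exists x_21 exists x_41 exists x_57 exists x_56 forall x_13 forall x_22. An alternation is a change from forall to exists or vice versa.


Walk the prefix and count type changes:
  position 1: forall -> forall
  position 2: forall -> exists <-- alternation
  position 3: exists -> exists
  position 4: exists -> forall <-- alternation
  position 5: forall -> forall
  position 6: forall -> exists <-- alternation
  position 7: exists -> forall <-- alternation
  position 8: forall -> exists <-- alternation
  position 9: exists -> forall <-- alternation
  position 10: forall -> exists <-- alternation
  position 11: exists -> exists
  position 12: exists -> exists
  position 13: exists -> exists
  position 14: exists -> forall <-- alternation
  position 15: forall -> forall
Total alternations = 8

8


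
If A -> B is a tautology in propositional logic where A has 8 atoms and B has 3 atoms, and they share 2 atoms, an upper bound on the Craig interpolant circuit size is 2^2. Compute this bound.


Shared atoms = 2
Craig interpolant size bound = 2^2
= 4

4


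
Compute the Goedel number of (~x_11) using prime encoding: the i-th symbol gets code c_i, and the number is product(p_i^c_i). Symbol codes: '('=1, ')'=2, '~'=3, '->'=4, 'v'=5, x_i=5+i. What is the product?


Formula: (~x_11)
Symbol codes: [1, 3, 16, 2]
Primes: [2, 3, 5, 7]
p_1^1 = 2^1 = 2
p_2^3 = 3^3 = 27
p_3^16 = 5^16 = 152587890625
p_4^2 = 7^2 = 49
Product = 403747558593750

403747558593750


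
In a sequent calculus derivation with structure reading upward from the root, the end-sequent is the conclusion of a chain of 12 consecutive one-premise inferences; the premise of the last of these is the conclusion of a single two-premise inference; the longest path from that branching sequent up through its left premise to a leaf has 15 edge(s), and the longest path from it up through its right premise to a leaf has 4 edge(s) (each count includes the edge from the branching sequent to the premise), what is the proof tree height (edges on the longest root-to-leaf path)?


Longest path through the left premise: 15 edges (measured from the branching sequent)
Longest path through the right premise: 4 edges
Height of the subtree rooted at the branching sequent: max(15, 4) = 15
The branching sequent sits 12 edges above the root (the chain of one-premise inferences), so height = 15 + 12 = 27

27


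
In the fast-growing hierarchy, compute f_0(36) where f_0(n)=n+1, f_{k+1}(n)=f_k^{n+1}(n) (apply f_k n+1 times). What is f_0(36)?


f_0(36) = 36 + 1 = 37

37


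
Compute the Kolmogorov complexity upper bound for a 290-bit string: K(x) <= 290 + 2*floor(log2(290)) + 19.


floor(log2(290)) = 8
2 * 8 = 16
K(x) <= 290 + 16 + 19 = 325

325


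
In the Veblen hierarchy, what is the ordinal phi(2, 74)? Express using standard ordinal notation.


phi(2, 74):
phi(2, beta) = zeta_beta (the beta-th zeta number, fixed point of epsilon).
phi(2, 74) = zeta_74

zeta_74


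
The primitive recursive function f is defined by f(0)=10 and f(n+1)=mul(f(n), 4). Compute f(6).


f(0) = 10
f(1) = mul(f(0), 4) = mul(10, 4) = 40
f(2) = mul(f(1), 4) = mul(40, 4) = 160
f(3) = mul(f(2), 4) = mul(160, 4) = 640
f(4) = mul(f(3), 4) = mul(640, 4) = 2560
f(5) = mul(f(4), 4) = mul(2560, 4) = 10240
f(6) = mul(f(5), 4) = mul(10240, 4) = 40960


40960


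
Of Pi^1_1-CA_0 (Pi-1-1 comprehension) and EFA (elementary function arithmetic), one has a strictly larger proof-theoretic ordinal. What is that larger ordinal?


Proof-theoretic ordinal of Pi^1_1-CA_0 (Pi-1-1 comprehension): psi_0(Omega_omega)
Proof-theoretic ordinal of EFA (elementary function arithmetic): omega^3
Comparing: omega^3 < psi_0(Omega_omega).
The larger ordinal is psi_0(Omega_omega) (from Pi^1_1-CA_0 (Pi-1-1 comprehension)).

psi_0(Omega_omega)


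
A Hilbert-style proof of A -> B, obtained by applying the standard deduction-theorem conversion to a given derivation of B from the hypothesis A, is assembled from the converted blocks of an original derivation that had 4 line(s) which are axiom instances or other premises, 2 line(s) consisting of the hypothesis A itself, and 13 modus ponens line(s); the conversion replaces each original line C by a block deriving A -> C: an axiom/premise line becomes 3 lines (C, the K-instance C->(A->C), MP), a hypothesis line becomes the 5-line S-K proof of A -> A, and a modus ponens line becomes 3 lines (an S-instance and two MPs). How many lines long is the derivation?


Deduction-theorem conversion, block by block:
- 4 axiom/premise lines -> 3 lines each = 12
- 2 hypothesis lines -> 5 lines each (identity proof A->A) = 10
- 13 MP lines -> 3 lines each (S-instance, MP, MP) = 39
Total = 12 + 10 + 39 = 61 lines.

61


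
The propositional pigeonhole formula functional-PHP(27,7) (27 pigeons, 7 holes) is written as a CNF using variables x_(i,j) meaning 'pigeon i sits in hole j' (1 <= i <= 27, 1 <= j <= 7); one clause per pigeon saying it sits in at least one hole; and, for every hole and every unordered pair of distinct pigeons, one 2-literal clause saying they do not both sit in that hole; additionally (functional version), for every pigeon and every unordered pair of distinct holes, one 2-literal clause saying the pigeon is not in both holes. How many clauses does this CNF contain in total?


functional-PHP(27,7): 27 pigeons, 7 holes, 27*7 = 189 variables.
- pigeon clauses: one per pigeon -> 27 clauses
- hole clauses: 7 holes * C(27,2) = 7 * 351 -> 2457 clauses
- functional clauses: 27 pigeons * C(7,2) = 27 * 21 -> 567 clauses
Total clauses = 27 + 2457 + 567 = 3051

3051


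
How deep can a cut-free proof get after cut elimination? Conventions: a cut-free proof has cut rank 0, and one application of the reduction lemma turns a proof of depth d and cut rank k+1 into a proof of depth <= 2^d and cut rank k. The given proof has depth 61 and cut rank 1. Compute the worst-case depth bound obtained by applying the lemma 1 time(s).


Each rank reduction sends depth d to at most 2^d; cut rank r needs r reductions.
2_0(61) = 61
2_1(61) = 2^61 = 2305843009213693952
Cut-free depth bound = 2305843009213693952

2305843009213693952


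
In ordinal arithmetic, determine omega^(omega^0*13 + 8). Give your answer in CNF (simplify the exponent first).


omega^(omega^0*13 + 8):
omega^0 = 1, so the exponent is 13 + 8 = 21 (finite ordinal addition).
Result = omega^21, already a single CNF term.

omega^21


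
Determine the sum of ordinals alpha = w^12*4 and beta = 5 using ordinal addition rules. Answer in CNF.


Ordinal addition w^12*4 + 5:
Leading exponent of alpha (12) > leading exponent of beta (0).
Since alpha's term has higher exponent than beta's leading term,
the sum is simply alpha followed by beta.
Result = w^12*4 + 5

w^12*4 + 5


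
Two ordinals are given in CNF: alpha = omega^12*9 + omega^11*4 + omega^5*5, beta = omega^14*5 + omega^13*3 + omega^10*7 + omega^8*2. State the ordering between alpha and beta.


Compare term by term from highest exponent:
alpha = omega^12*9 + omega^11*4 + omega^5*5
beta = omega^14*5 + omega^13*3 + omega^10*7 + omega^8*2
Term 1: alpha has omega^12*9, beta has omega^14*5
Term 2: alpha has omega^11*4, beta has omega^13*3
Term 3: alpha has omega^5*5, beta has omega^10*7
Term 4: alpha has omega^0*0, beta has omega^8*2
Result: alpha < beta

alpha < beta


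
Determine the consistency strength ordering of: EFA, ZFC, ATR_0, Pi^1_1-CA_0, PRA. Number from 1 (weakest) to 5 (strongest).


Ordering by consistency strength:
1. EFA
2. PRA
3. ATR_0
4. Pi^1_1-CA_0
5. ZFC


EFA=1, ZFC=5, ATR_0=3, Pi^1_1-CA_0=4, PRA=2


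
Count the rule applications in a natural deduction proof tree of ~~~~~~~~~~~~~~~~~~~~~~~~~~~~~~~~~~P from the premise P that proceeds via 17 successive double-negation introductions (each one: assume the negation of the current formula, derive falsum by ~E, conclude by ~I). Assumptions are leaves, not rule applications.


Each double-negation introduction (from C infer ~~C) uses 2 inference nodes: one ~E (C and ~C give falsum) and one ~I (discharge ~C).
17 double negations = 17 * 2 = 34 inference nodes.

34


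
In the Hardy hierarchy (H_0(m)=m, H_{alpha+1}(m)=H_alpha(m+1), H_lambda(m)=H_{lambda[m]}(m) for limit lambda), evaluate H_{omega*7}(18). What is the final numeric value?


H_{omega*7}(18):
For the Hardy hierarchy, H_{omega*k}(n) = 2^k * n.
2^7 = 128.
128 * 18 = 2304

2304


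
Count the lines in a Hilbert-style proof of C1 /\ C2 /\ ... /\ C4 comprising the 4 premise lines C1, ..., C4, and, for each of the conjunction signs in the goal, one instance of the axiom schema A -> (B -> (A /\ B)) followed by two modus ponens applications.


Conjoining 4 premises:
- 4 premise lines
- the goal has 3 conjunction signs; each costs 1 axiom instance + 2 MP = 3 lines: 3 * 3 = 9
Total = 4 + 9 = 13 lines.

13


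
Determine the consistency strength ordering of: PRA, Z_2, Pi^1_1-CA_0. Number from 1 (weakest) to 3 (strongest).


Ordering by consistency strength:
1. PRA
2. Pi^1_1-CA_0
3. Z_2


PRA=1, Z_2=3, Pi^1_1-CA_0=2


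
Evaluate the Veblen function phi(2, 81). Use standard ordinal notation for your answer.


phi(2, 81):
phi(2, beta) = zeta_beta (the beta-th zeta number, fixed point of epsilon).
phi(2, 81) = zeta_81

zeta_81


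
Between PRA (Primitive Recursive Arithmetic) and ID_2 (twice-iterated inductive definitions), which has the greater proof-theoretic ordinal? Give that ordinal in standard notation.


Proof-theoretic ordinal of PRA (Primitive Recursive Arithmetic): omega^omega
Proof-theoretic ordinal of ID_2 (twice-iterated inductive definitions): psi_0(epsilon_{Omega_2+1})
Comparing: omega^omega < psi_0(epsilon_{Omega_2+1}).
The larger ordinal is psi_0(epsilon_{Omega_2+1}) (from ID_2 (twice-iterated inductive definitions)).

psi_0(epsilon_{Omega_2+1})


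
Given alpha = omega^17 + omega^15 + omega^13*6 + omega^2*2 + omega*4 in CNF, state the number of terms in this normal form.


CNF: omega^17 + omega^15 + omega^13*6 + omega^2*2 + omega*4
Count the summands separated by '+':
  term 1: omega^17
  term 2: omega^15
  term 3: omega^13*6
  term 4: omega^2*2
  term 5: omega*4
Total terms = 5

5


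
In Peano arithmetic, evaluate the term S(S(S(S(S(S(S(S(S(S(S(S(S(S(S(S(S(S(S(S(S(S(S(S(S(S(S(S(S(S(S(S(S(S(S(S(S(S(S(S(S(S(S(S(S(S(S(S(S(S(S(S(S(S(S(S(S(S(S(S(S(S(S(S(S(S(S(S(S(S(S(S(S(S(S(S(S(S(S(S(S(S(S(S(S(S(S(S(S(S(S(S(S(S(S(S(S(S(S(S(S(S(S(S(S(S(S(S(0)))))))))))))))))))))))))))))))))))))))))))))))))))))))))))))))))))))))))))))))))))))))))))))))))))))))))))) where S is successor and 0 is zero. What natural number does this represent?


Counting successors applied to 0:
108 applications of S to 0 = 108

108


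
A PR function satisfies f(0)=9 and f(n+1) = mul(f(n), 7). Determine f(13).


f(0) = 9
f(1) = mul(f(0), 7) = mul(9, 7) = 63
f(2) = mul(f(1), 7) = mul(63, 7) = 441
f(3) = mul(f(2), 7) = mul(441, 7) = 3087
f(4) = mul(f(3), 7) = mul(3087, 7) = 21609
f(5) = mul(f(4), 7) = mul(21609, 7) = 151263
f(6) = mul(f(5), 7) = mul(151263, 7) = 1058841
f(7) = mul(f(6), 7) = mul(1058841, 7) = 7411887
f(8) = mul(f(7), 7) = mul(7411887, 7) = 51883209
f(9) = mul(f(8), 7) = mul(51883209, 7) = 363182463
f(10) = mul(f(9), 7) = mul(363182463, 7) = 2542277241
f(11) = mul(f(10), 7) = mul(2542277241, 7) = 17795940687
f(12) = mul(f(11), 7) = mul(17795940687, 7) = 124571584809
f(13) = mul(f(12), 7) = mul(124571584809, 7) = 872001093663


872001093663


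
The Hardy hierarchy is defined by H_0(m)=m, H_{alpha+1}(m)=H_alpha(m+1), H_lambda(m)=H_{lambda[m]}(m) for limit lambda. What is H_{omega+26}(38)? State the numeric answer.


H_{omega+26}(38):
Unwind the 26 successor steps: H_{omega+26}(38) = H_omega(38+26) = H_omega(64).
H_omega(m) = H_m(m) = m + m = 2m.
Result = 2 * 64 = 128

128


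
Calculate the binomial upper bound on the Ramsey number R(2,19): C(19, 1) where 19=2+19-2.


R(2,19) <= C(2+19-2, 2-1) = C(19, 1)
C(19, 1) = 19! / (1! * 18!)
= 19

19


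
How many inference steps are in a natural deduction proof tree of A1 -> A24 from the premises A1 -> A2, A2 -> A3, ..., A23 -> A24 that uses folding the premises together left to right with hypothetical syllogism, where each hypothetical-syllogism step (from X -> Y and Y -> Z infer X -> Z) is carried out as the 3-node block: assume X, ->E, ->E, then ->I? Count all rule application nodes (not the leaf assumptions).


There are 23 premises in the chain. The first HS step combines premises 1 and 2; each further premise needs one more HS step.
So 23 premises require 23 - 1 = 22 hypothetical-syllogism steps.
Each HS step uses 3 inference nodes (->E, ->E, ->I).
22 * 3 = 66 total inference nodes.

66


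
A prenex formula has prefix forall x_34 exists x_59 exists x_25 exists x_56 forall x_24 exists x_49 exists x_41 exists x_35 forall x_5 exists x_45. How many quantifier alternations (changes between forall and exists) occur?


Walk the prefix and count type changes:
  position 1: forall -> exists <-- alternation
  position 2: exists -> exists
  position 3: exists -> exists
  position 4: exists -> forall <-- alternation
  position 5: forall -> exists <-- alternation
  position 6: exists -> exists
  position 7: exists -> exists
  position 8: exists -> forall <-- alternation
  position 9: forall -> exists <-- alternation
Total alternations = 5

5


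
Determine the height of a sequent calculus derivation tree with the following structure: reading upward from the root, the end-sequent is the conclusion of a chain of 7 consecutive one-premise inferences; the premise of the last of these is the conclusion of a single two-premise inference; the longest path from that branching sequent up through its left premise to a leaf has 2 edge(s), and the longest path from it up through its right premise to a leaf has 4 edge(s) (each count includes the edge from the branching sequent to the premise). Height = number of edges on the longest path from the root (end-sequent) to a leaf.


Longest path through the left premise: 2 edges (measured from the branching sequent)
Longest path through the right premise: 4 edges
Height of the subtree rooted at the branching sequent: max(2, 4) = 4
The branching sequent sits 7 edges above the root (the chain of one-premise inferences), so height = 4 + 7 = 11

11


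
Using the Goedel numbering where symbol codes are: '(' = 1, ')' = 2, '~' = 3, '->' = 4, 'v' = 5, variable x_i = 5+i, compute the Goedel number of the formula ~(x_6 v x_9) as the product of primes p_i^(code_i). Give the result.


Formula: ~(x_6 v x_9)
Symbol codes: [3, 1, 11, 5, 14, 2]
Primes: [2, 3, 5, 7, 11, 13]
p_1^3 = 2^3 = 8
p_2^1 = 3^1 = 3
p_3^11 = 5^11 = 48828125
p_4^5 = 7^5 = 16807
p_5^14 = 11^14 = 379749833583241
p_6^2 = 13^2 = 169
Product = 1264025357300000181214453125000

1264025357300000181214453125000


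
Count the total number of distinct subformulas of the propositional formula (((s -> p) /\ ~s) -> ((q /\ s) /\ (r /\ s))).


Formula: (((s -> p) /\ ~s) -> ((q /\ s) /\ (r /\ s)))
Subformulas found:
  1. q
  2. s
  3. r
  4. p
  5. ~s
  6. (s -> p)
  7. (q /\ s)
  8. (r /\ s)
  9. ((s -> p) /\ ~s)
  10. ((q /\ s) /\ (r /\ s))
  11. (((s -> p) /\ ~s) -> ((q /\ s) /\ (r /\ s)))
Total distinct subformulas = 11

11


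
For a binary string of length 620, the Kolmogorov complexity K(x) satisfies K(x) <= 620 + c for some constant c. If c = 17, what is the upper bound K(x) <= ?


K(x) <= |x| + c = 620 + 17 = 637

637


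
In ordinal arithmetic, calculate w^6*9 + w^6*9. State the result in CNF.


Ordinal addition w^6*9 + w^6*9:
Both terms have the same exponent 6.
w^e*c + w^e*d = w^e*(c+d).
Result = w^6*(9+9) = w^6*18

w^6*18


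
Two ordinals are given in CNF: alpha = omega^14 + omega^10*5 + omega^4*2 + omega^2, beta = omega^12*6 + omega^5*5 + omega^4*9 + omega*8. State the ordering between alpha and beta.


Compare term by term from highest exponent:
alpha = omega^14 + omega^10*5 + omega^4*2 + omega^2
beta = omega^12*6 + omega^5*5 + omega^4*9 + omega*8
Term 1: alpha has omega^14*1, beta has omega^12*6
Term 2: alpha has omega^10*5, beta has omega^5*5
Term 3: alpha has omega^4*2, beta has omega^4*9
Term 4: alpha has omega^2*1, beta has omega^1*8
Result: alpha > beta

alpha > beta


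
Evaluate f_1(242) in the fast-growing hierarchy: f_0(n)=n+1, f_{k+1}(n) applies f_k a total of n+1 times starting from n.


f_1(242) = f_0^243(242)
f_0 adds 1 each time, applied 243 times.
f_1(242) = 242 + 243 = 485

485


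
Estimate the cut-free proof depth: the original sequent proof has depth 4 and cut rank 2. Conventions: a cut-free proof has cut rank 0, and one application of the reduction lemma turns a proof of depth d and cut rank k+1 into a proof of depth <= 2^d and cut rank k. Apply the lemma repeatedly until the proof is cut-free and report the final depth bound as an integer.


Each rank reduction sends depth d to at most 2^d; cut rank r needs r reductions.
2_0(4) = 4
2_1(4) = 2^4 = 16
2_2(4) = 2^16 = 65536
Cut-free depth bound = 65536

65536


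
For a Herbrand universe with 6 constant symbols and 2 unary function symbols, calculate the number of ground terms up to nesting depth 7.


Herbrand terms by depth:
Depth 0: 6 constants
Depth 1: 12 new terms (running total: 18)
Depth 2: 24 new terms (running total: 42)
Depth 3: 48 new terms (running total: 90)
Depth 4: 96 new terms (running total: 186)
Depth 5: 192 new terms (running total: 378)
Depth 6: 384 new terms (running total: 762)
Depth 7: 768 new terms (running total: 1530)
Total distinct ground terms = 1530

1530


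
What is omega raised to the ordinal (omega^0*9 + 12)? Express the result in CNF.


omega^(omega^0*9 + 12):
omega^0 = 1, so the exponent is 9 + 12 = 21 (finite ordinal addition).
Result = omega^21, already a single CNF term.

omega^21


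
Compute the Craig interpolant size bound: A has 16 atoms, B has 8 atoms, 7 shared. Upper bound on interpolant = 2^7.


Shared atoms = 7
Craig interpolant size bound = 2^7
= 128

128


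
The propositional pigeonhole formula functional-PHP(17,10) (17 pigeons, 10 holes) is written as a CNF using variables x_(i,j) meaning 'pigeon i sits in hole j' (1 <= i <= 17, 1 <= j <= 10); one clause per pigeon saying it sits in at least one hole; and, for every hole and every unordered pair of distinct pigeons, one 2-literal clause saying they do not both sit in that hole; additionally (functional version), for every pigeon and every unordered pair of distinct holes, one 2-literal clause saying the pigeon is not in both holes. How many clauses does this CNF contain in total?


functional-PHP(17,10): 17 pigeons, 10 holes, 17*10 = 170 variables.
- pigeon clauses: one per pigeon -> 17 clauses
- hole clauses: 10 holes * C(17,2) = 10 * 136 -> 1360 clauses
- functional clauses: 17 pigeons * C(10,2) = 17 * 45 -> 765 clauses
Total clauses = 17 + 1360 + 765 = 2142

2142


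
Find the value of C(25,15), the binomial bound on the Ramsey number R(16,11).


R(16,11) <= C(16+11-2, 16-1) = C(25, 15)
C(25, 15) = 25! / (15! * 10!)
= 3268760

3268760


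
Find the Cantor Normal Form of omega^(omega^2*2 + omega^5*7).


omega^(omega^2*2 + omega^5*7):
In ordinal addition a term is absorbed by a following term of strictly larger exponent: 2 < 5, so omega^2*2 + omega^5*7 = omega^5*7.
omega raised to a CNF ordinal is a single CNF term: Result = omega^(omega^5*7)

omega^(omega^5*7)


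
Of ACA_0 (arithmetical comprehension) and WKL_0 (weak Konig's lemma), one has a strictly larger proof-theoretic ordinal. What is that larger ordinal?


Proof-theoretic ordinal of ACA_0 (arithmetical comprehension): epsilon_0
Proof-theoretic ordinal of WKL_0 (weak Konig's lemma): omega^omega
Comparing: omega^omega < epsilon_0.
The larger ordinal is epsilon_0 (from ACA_0 (arithmetical comprehension)).

epsilon_0


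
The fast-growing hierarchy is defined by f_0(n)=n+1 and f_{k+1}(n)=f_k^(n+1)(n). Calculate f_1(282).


f_1(282) = f_0^283(282)
f_0 adds 1 each time, applied 283 times.
f_1(282) = 282 + 283 = 565

565


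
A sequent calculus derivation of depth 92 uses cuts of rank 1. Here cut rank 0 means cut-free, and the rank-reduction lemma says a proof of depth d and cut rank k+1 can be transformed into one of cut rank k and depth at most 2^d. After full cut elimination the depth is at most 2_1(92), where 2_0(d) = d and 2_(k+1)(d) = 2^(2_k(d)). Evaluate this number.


Each rank reduction sends depth d to at most 2^d; cut rank r needs r reductions.
2_0(92) = 92
2_1(92) = 2^92 = 4951760157141521099596496896
Cut-free depth bound = 4951760157141521099596496896

4951760157141521099596496896


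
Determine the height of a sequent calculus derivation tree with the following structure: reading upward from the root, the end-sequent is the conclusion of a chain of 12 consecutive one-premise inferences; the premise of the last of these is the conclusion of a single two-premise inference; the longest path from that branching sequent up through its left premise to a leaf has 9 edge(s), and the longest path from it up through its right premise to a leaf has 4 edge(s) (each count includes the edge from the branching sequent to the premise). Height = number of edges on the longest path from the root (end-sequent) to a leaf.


Longest path through the left premise: 9 edges (measured from the branching sequent)
Longest path through the right premise: 4 edges
Height of the subtree rooted at the branching sequent: max(9, 4) = 9
The branching sequent sits 12 edges above the root (the chain of one-premise inferences), so height = 9 + 12 = 21

21


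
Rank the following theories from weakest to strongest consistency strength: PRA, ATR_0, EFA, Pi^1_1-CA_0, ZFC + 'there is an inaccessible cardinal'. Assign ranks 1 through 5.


Ordering by consistency strength:
1. EFA
2. PRA
3. ATR_0
4. Pi^1_1-CA_0
5. ZFC + 'there is an inaccessible cardinal'


PRA=2, ATR_0=3, EFA=1, Pi^1_1-CA_0=4, ZFC + 'there is an inaccessible cardinal'=5


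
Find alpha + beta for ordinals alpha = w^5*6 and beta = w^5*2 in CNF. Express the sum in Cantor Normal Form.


Ordinal addition w^5*6 + w^5*2:
Both terms have the same exponent 5.
w^e*c + w^e*d = w^e*(c+d).
Result = w^5*(6+2) = w^5*8

w^5*8


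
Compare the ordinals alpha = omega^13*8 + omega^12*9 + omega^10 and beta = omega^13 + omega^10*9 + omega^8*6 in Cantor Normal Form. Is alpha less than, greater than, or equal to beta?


Compare term by term from highest exponent:
alpha = omega^13*8 + omega^12*9 + omega^10
beta = omega^13 + omega^10*9 + omega^8*6
Term 1: alpha has omega^13*8, beta has omega^13*1
Term 2: alpha has omega^12*9, beta has omega^10*9
Term 3: alpha has omega^10*1, beta has omega^8*6
Result: alpha > beta

alpha > beta


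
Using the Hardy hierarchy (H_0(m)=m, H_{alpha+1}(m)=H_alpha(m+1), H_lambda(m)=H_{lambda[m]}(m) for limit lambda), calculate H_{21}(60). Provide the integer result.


H_21(60):
For finite ordinals k, H_k(n) = n + k (each successor step adds 1).
H_21(60) = 60 + 21 = 81

81


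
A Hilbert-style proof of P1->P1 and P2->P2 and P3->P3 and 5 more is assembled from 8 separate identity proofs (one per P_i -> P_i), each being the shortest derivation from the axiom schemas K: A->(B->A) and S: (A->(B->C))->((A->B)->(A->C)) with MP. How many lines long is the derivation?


The shortest proof of A->A from K and S in the Hilbert calculus has exactly 5 lines:
(1) K instance A->((A->A)->A), (2) S instance, (3) MP on 1,2, (4) K instance A->(A->A), (5) MP on 3,4.
For 8 independent identities: 8 * 5 = 40 lines total.

40


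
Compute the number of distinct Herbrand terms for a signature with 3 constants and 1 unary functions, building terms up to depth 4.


Herbrand terms by depth:
Depth 0: 3 constants
Depth 1: 3 new terms (running total: 6)
Depth 2: 3 new terms (running total: 9)
Depth 3: 3 new terms (running total: 12)
Depth 4: 3 new terms (running total: 15)
Total distinct ground terms = 15

15


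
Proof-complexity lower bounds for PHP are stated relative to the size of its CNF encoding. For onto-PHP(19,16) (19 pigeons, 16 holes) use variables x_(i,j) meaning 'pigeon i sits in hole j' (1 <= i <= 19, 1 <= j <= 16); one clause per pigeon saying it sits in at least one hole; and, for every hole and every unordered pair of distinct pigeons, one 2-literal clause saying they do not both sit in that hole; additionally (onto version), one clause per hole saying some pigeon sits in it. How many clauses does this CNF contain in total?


onto-PHP(19,16): 19 pigeons, 16 holes, 19*16 = 304 variables.
- pigeon clauses: one per pigeon -> 19 clauses
- hole clauses: 16 holes * C(19,2) = 16 * 171 -> 2736 clauses
- onto clauses: one per hole -> 16 clauses
Total clauses = 19 + 2736 + 16 = 2771

2771


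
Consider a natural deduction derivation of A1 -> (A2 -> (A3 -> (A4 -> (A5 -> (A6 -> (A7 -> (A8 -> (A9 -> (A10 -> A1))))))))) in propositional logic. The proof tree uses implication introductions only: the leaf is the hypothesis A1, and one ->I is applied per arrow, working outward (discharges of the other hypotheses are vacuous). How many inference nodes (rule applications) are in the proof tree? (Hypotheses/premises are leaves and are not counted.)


The formula has 10 arrows (->); its innermost consequent A1 is one of the antecedents,
so the proof starts from the hypothesis leaf A1 (not a rule application) and closes one arrow per ->I.
Building A1 -> (A2 -> (A3 -> (A4 -> (A5 -> (A6 -> (A7 -> (A8 -> (A9 -> (A10 -> A1))))))))) therefore takes 10 nested implication introductions.
Total inference nodes = 10

10


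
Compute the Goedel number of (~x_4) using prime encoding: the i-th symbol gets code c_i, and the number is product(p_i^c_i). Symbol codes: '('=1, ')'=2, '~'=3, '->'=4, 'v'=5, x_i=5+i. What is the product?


Formula: (~x_4)
Symbol codes: [1, 3, 9, 2]
Primes: [2, 3, 5, 7]
p_1^1 = 2^1 = 2
p_2^3 = 3^3 = 27
p_3^9 = 5^9 = 1953125
p_4^2 = 7^2 = 49
Product = 5167968750

5167968750


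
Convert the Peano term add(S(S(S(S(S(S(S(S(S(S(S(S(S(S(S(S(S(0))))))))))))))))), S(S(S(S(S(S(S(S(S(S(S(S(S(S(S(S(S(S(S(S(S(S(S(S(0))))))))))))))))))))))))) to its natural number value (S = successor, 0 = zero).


add(S^17(0), S^24(0)):
S^17(0) = 17
S^24(0) = 24
17 + 24 = 41

41


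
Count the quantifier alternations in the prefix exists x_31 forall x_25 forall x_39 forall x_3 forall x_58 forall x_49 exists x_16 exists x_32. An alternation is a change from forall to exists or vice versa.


Walk the prefix and count type changes:
  position 1: exists -> forall <-- alternation
  position 2: forall -> forall
  position 3: forall -> forall
  position 4: forall -> forall
  position 5: forall -> forall
  position 6: forall -> exists <-- alternation
  position 7: exists -> exists
Total alternations = 2

2


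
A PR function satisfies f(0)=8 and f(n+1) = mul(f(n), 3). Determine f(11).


f(0) = 8
f(1) = mul(f(0), 3) = mul(8, 3) = 24
f(2) = mul(f(1), 3) = mul(24, 3) = 72
f(3) = mul(f(2), 3) = mul(72, 3) = 216
f(4) = mul(f(3), 3) = mul(216, 3) = 648
f(5) = mul(f(4), 3) = mul(648, 3) = 1944
f(6) = mul(f(5), 3) = mul(1944, 3) = 5832
f(7) = mul(f(6), 3) = mul(5832, 3) = 17496
f(8) = mul(f(7), 3) = mul(17496, 3) = 52488
f(9) = mul(f(8), 3) = mul(52488, 3) = 157464
f(10) = mul(f(9), 3) = mul(157464, 3) = 472392
f(11) = mul(f(10), 3) = mul(472392, 3) = 1417176


1417176


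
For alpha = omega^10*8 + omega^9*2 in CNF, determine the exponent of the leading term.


CNF: omega^10*8 + omega^9*2
The leading term is omega^10*8, which has exponent 10.

10


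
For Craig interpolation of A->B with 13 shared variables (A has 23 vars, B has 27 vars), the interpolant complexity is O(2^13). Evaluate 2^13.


Shared atoms = 13
Craig interpolant size bound = 2^13
= 8192

8192


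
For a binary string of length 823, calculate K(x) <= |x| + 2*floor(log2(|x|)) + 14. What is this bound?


floor(log2(823)) = 9
2 * 9 = 18
K(x) <= 823 + 18 + 14 = 855

855


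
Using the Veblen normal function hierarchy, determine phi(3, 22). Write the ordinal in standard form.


phi(3, 22):
phi(3, beta) = eta_beta (the beta-th eta number, fixed point of zeta).
phi(3, 22) = eta_22

eta_22


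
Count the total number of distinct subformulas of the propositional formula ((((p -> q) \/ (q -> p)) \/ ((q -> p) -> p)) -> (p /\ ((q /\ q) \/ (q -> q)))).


Formula: ((((p -> q) \/ (q -> p)) \/ ((q -> p) -> p)) -> (p /\ ((q /\ q) \/ (q -> q))))
Subformulas found:
  1. q
  2. p
  3. (q -> q)
  4. (p -> q)
  5. (q /\ q)
  6. (q -> p)
  7. ((q -> p) -> p)
  8. ((p -> q) \/ (q -> p))
  9. ((q /\ q) \/ (q -> q))
  10. (p /\ ((q /\ q) \/ (q -> q)))
  11. (((p -> q) \/ (q -> p)) \/ ((q -> p) -> p))
  12. ((((p -> q) \/ (q -> p)) \/ ((q -> p) -> p)) -> (p /\ ((q /\ q) \/ (q -> q))))
Total distinct subformulas = 12

12


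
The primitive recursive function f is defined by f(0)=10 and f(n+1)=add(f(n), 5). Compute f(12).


f(0) = 10
f(1) = add(f(0), 5) = add(10, 5) = 15
f(2) = add(f(1), 5) = add(15, 5) = 20
f(3) = add(f(2), 5) = add(20, 5) = 25
f(4) = add(f(3), 5) = add(25, 5) = 30
f(5) = add(f(4), 5) = add(30, 5) = 35
f(6) = add(f(5), 5) = add(35, 5) = 40
f(7) = add(f(6), 5) = add(40, 5) = 45
f(8) = add(f(7), 5) = add(45, 5) = 50
f(9) = add(f(8), 5) = add(50, 5) = 55
f(10) = add(f(9), 5) = add(55, 5) = 60
f(11) = add(f(10), 5) = add(60, 5) = 65
f(12) = add(f(11), 5) = add(65, 5) = 70


70


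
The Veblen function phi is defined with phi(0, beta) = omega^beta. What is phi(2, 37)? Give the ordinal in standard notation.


phi(2, 37):
phi(2, beta) = zeta_beta (the beta-th zeta number, fixed point of epsilon).
phi(2, 37) = zeta_37

zeta_37


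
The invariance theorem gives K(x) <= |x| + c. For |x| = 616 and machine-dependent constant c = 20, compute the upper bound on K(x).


K(x) <= |x| + c = 616 + 20 = 636

636


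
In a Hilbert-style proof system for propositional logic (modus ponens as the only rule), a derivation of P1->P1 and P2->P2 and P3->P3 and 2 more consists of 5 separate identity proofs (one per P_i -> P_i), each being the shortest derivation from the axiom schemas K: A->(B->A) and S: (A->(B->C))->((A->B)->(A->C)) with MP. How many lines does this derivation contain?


The shortest proof of A->A from K and S in the Hilbert calculus has exactly 5 lines:
(1) K instance A->((A->A)->A), (2) S instance, (3) MP on 1,2, (4) K instance A->(A->A), (5) MP on 3,4.
For 5 independent identities: 5 * 5 = 25 lines total.

25


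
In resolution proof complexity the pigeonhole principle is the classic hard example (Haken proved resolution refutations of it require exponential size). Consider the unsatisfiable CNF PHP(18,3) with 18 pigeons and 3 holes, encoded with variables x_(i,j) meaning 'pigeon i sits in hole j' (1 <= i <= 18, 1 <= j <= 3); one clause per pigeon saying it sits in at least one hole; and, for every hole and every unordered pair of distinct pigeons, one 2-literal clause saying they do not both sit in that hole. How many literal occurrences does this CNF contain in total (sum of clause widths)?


PHP(18,3): 18 pigeons, 3 holes, 18*3 = 54 variables.
- pigeon clauses: one per pigeon -> 18 clauses of width 3 -> 54 literals
- hole clauses: 3 holes * C(18,2) = 3 * 153 -> 459 clauses of width 2 -> 918 literals
Total literal occurrences = 54 + 918 = 972

972


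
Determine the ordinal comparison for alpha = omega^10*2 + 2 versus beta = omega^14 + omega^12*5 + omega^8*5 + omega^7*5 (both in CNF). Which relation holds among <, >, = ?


Compare term by term from highest exponent:
alpha = omega^10*2 + 2
beta = omega^14 + omega^12*5 + omega^8*5 + omega^7*5
Term 1: alpha has omega^10*2, beta has omega^14*1
Term 2: alpha has omega^0*2, beta has omega^12*5
Term 3: alpha has omega^0*0, beta has omega^8*5
Term 4: alpha has omega^0*0, beta has omega^7*5
Result: alpha < beta

alpha < beta


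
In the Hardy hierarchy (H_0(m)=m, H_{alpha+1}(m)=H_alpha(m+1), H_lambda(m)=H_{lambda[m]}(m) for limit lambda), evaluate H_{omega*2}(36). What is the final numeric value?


H_{omega*2}(36):
For the Hardy hierarchy, H_{omega*k}(n) = 2^k * n.
2^2 = 4.
4 * 36 = 144

144


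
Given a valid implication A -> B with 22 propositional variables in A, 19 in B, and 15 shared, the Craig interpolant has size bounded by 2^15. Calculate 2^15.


Shared atoms = 15
Craig interpolant size bound = 2^15
= 32768

32768


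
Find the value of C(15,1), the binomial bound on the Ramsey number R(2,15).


R(2,15) <= C(2+15-2, 2-1) = C(15, 1)
C(15, 1) = 15! / (1! * 14!)
= 15

15


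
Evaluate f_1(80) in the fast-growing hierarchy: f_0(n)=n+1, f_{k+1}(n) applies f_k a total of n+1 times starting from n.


f_1(80) = f_0^81(80)
f_0 adds 1 each time, applied 81 times.
f_1(80) = 80 + 81 = 161

161


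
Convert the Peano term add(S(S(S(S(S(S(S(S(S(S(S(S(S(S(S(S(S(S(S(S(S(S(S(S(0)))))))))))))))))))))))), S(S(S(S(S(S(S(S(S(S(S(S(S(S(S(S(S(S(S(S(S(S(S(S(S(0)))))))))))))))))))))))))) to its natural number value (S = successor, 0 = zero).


add(S^24(0), S^25(0)):
S^24(0) = 24
S^25(0) = 25
24 + 25 = 49

49


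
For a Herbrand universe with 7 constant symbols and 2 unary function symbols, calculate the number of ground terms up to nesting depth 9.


Herbrand terms by depth:
Depth 0: 7 constants
Depth 1: 14 new terms (running total: 21)
Depth 2: 28 new terms (running total: 49)
Depth 3: 56 new terms (running total: 105)
Depth 4: 112 new terms (running total: 217)
Depth 5: 224 new terms (running total: 441)
Depth 6: 448 new terms (running total: 889)
Depth 7: 896 new terms (running total: 1785)
Depth 8: 1792 new terms (running total: 3577)
Depth 9: 3584 new terms (running total: 7161)
Total distinct ground terms = 7161

7161


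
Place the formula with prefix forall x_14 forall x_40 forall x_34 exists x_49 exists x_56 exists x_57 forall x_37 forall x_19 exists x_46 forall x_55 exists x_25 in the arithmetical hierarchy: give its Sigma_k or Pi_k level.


Leading quantifier is forall, so the class is Pi.
Number of quantifier blocks = alternations + 1 = 5 + 1 = 6.
Classification: Pi_6

Pi_6


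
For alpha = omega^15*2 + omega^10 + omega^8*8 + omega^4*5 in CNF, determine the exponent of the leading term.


CNF: omega^15*2 + omega^10 + omega^8*8 + omega^4*5
The leading term is omega^15*2, which has exponent 15.

15


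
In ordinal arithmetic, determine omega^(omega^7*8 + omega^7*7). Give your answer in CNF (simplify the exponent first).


omega^(omega^7*8 + omega^7*7):
Both terms of the exponent have the same exponent 7, so they merge: omega^7*8 + omega^7*7 = omega^7*(8+7) = omega^7*15.
omega raised to a CNF ordinal is a single CNF term: Result = omega^(omega^7*15)

omega^(omega^7*15)


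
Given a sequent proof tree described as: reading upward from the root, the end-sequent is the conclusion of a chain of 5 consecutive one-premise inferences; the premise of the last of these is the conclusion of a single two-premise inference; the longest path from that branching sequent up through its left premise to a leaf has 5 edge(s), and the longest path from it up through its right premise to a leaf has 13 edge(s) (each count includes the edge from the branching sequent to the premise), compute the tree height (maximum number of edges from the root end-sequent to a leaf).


Longest path through the left premise: 5 edges (measured from the branching sequent)
Longest path through the right premise: 13 edges
Height of the subtree rooted at the branching sequent: max(5, 13) = 13
The branching sequent sits 5 edges above the root (the chain of one-premise inferences), so height = 13 + 5 = 18

18


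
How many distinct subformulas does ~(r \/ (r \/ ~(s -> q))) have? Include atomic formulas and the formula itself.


Formula: ~(r \/ (r \/ ~(s -> q)))
Subformulas found:
  1. q
  2. s
  3. r
  4. (s -> q)
  5. ~(s -> q)
  6. (r \/ ~(s -> q))
  7. (r \/ (r \/ ~(s -> q)))
  8. ~(r \/ (r \/ ~(s -> q)))
Total distinct subformulas = 8

8


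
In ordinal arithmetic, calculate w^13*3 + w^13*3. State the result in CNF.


Ordinal addition w^13*3 + w^13*3:
Both terms have the same exponent 13.
w^e*c + w^e*d = w^e*(c+d).
Result = w^13*(3+3) = w^13*6

w^13*6


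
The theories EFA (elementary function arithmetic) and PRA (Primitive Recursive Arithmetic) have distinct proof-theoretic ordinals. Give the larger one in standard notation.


Proof-theoretic ordinal of EFA (elementary function arithmetic): omega^3
Proof-theoretic ordinal of PRA (Primitive Recursive Arithmetic): omega^omega
Comparing: omega^3 < omega^omega.
The larger ordinal is omega^omega (from PRA (Primitive Recursive Arithmetic)).

omega^omega


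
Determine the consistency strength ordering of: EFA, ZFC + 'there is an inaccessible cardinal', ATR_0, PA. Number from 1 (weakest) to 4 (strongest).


Ordering by consistency strength:
1. EFA
2. PA
3. ATR_0
4. ZFC + 'there is an inaccessible cardinal'


EFA=1, ZFC + 'there is an inaccessible cardinal'=4, ATR_0=3, PA=2


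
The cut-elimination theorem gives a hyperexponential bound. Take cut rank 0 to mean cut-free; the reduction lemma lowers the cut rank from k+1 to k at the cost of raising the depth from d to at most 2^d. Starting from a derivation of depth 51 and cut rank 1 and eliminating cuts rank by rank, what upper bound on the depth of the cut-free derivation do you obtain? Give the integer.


Each rank reduction sends depth d to at most 2^d; cut rank r needs r reductions.
2_0(51) = 51
2_1(51) = 2^51 = 2251799813685248
Cut-free depth bound = 2251799813685248

2251799813685248


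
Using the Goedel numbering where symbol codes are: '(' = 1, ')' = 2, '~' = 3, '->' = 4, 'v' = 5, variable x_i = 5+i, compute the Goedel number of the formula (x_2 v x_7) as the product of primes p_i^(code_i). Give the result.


Formula: (x_2 v x_7)
Symbol codes: [1, 7, 5, 12, 2]
Primes: [2, 3, 5, 7, 11]
p_1^1 = 2^1 = 2
p_2^7 = 3^7 = 2187
p_3^5 = 5^5 = 3125
p_4^12 = 7^12 = 13841287201
p_5^2 = 11^2 = 121
Product = 22892364425868918750

22892364425868918750


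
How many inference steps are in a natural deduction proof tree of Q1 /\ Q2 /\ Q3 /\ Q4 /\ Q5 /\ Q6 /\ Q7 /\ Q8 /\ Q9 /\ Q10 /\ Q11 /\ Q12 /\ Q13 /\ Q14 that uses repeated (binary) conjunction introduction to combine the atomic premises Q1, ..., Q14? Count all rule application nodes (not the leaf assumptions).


The target conjunction has 14 conjuncts, i.e. 13 binary /\ connectives.
Each conjunction-intro joins two pieces, so 14 atoms require 14-1 = 13 applications.
Total inference nodes = 13

13
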